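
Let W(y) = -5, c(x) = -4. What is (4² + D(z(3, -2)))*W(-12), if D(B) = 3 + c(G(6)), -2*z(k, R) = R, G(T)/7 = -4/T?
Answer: -75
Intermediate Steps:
G(T) = -28/T (G(T) = 7*(-4/T) = -28/T)
z(k, R) = -R/2
D(B) = -1 (D(B) = 3 - 4 = -1)
(4² + D(z(3, -2)))*W(-12) = (4² - 1)*(-5) = (16 - 1)*(-5) = 15*(-5) = -75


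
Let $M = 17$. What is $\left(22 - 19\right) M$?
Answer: $51$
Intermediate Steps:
$\left(22 - 19\right) M = \left(22 - 19\right) 17 = 3 \cdot 17 = 51$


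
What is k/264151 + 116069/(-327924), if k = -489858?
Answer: -191295937211/86621452524 ≈ -2.2084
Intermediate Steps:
k/264151 + 116069/(-327924) = -489858/264151 + 116069/(-327924) = -489858*1/264151 + 116069*(-1/327924) = -489858/264151 - 116069/327924 = -191295937211/86621452524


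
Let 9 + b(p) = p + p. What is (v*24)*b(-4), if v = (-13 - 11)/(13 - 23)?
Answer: -4896/5 ≈ -979.20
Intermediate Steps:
b(p) = -9 + 2*p (b(p) = -9 + (p + p) = -9 + 2*p)
v = 12/5 (v = -24/(-10) = -24*(-⅒) = 12/5 ≈ 2.4000)
(v*24)*b(-4) = ((12/5)*24)*(-9 + 2*(-4)) = 288*(-9 - 8)/5 = (288/5)*(-17) = -4896/5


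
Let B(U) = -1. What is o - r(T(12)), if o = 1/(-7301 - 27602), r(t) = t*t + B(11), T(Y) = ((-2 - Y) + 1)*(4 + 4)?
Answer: -377475946/34903 ≈ -10815.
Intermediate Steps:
T(Y) = -8 - 8*Y (T(Y) = (-1 - Y)*8 = -8 - 8*Y)
r(t) = -1 + t² (r(t) = t*t - 1 = t² - 1 = -1 + t²)
o = -1/34903 (o = 1/(-34903) = -1/34903 ≈ -2.8651e-5)
o - r(T(12)) = -1/34903 - (-1 + (-8 - 8*12)²) = -1/34903 - (-1 + (-8 - 96)²) = -1/34903 - (-1 + (-104)²) = -1/34903 - (-1 + 10816) = -1/34903 - 1*10815 = -1/34903 - 10815 = -377475946/34903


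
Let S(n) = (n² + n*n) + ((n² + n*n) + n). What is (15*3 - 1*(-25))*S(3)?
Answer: 2730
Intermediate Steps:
S(n) = n + 4*n² (S(n) = (n² + n²) + ((n² + n²) + n) = 2*n² + (2*n² + n) = 2*n² + (n + 2*n²) = n + 4*n²)
(15*3 - 1*(-25))*S(3) = (15*3 - 1*(-25))*(3*(1 + 4*3)) = (45 + 25)*(3*(1 + 12)) = 70*(3*13) = 70*39 = 2730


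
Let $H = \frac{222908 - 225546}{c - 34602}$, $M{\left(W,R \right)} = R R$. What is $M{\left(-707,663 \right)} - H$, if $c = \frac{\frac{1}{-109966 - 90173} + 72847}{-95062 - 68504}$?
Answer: $\frac{124479702135452164527}{283185856429370} \approx 4.3957 \cdot 10^{5}$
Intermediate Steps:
$c = - \frac{7289762866}{16367967837}$ ($c = \frac{\frac{1}{-200139} + 72847}{-163566} = \left(- \frac{1}{200139} + 72847\right) \left(- \frac{1}{163566}\right) = \frac{14579525732}{200139} \left(- \frac{1}{163566}\right) = - \frac{7289762866}{16367967837} \approx -0.44537$)
$M{\left(W,R \right)} = R^{2}$
$H = \frac{21589349577003}{283185856429370}$ ($H = \frac{222908 - 225546}{- \frac{7289762866}{16367967837} - 34602} = - \frac{2638}{- \frac{566371712858740}{16367967837}} = \left(-2638\right) \left(- \frac{16367967837}{566371712858740}\right) = \frac{21589349577003}{283185856429370} \approx 0.076237$)
$M{\left(-707,663 \right)} - H = 663^{2} - \frac{21589349577003}{283185856429370} = 439569 - \frac{21589349577003}{283185856429370} = \frac{124479702135452164527}{283185856429370}$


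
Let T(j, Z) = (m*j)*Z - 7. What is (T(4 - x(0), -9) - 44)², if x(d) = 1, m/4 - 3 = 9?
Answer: 1814409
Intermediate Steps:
m = 48 (m = 12 + 4*9 = 12 + 36 = 48)
T(j, Z) = -7 + 48*Z*j (T(j, Z) = (48*j)*Z - 7 = 48*Z*j - 7 = -7 + 48*Z*j)
(T(4 - x(0), -9) - 44)² = ((-7 + 48*(-9)*(4 - 1*1)) - 44)² = ((-7 + 48*(-9)*(4 - 1)) - 44)² = ((-7 + 48*(-9)*3) - 44)² = ((-7 - 1296) - 44)² = (-1303 - 44)² = (-1347)² = 1814409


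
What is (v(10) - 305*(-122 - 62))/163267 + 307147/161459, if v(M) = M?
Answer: 59209662919/26360926553 ≈ 2.2461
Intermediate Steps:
(v(10) - 305*(-122 - 62))/163267 + 307147/161459 = (10 - 305*(-122 - 62))/163267 + 307147/161459 = (10 - 305*(-184))*(1/163267) + 307147*(1/161459) = (10 + 56120)*(1/163267) + 307147/161459 = 56130*(1/163267) + 307147/161459 = 56130/163267 + 307147/161459 = 59209662919/26360926553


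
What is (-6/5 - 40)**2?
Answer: 42436/25 ≈ 1697.4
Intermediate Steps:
(-6/5 - 40)**2 = (-206/5)**2 = 42436/25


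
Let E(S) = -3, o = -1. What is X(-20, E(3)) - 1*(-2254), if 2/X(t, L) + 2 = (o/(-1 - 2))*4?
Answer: 2251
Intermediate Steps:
X(t, L) = -3 (X(t, L) = 2/(-2 + (-1/(-1 - 2))*4) = 2/(-2 + (-1/(-3))*4) = 2/(-2 - ⅓*(-1)*4) = 2/(-2 + (⅓)*4) = 2/(-2 + 4/3) = 2/(-⅔) = 2*(-3/2) = -3)
X(-20, E(3)) - 1*(-2254) = -3 - 1*(-2254) = -3 + 2254 = 2251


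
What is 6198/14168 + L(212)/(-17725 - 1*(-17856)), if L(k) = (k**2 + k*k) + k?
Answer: 638674369/928004 ≈ 688.22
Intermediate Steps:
L(k) = k + 2*k**2 (L(k) = (k**2 + k**2) + k = 2*k**2 + k = k + 2*k**2)
6198/14168 + L(212)/(-17725 - 1*(-17856)) = 6198/14168 + (212*(1 + 2*212))/(-17725 - 1*(-17856)) = 6198*(1/14168) + (212*(1 + 424))/(-17725 + 17856) = 3099/7084 + (212*425)/131 = 3099/7084 + 90100*(1/131) = 3099/7084 + 90100/131 = 638674369/928004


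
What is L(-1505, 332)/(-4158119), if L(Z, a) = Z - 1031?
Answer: 2536/4158119 ≈ 0.00060989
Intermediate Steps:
L(Z, a) = -1031 + Z
L(-1505, 332)/(-4158119) = (-1031 - 1505)/(-4158119) = -2536*(-1/4158119) = 2536/4158119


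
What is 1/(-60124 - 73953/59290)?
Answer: -5390/324075083 ≈ -1.6632e-5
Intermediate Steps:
1/(-60124 - 73953/59290) = 1/(-60124 - 73953*1/59290) = 1/(-60124 - 6723/5390) = 1/(-324075083/5390) = -5390/324075083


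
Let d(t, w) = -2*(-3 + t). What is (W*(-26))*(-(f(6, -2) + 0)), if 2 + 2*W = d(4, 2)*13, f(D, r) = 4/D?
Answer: -728/3 ≈ -242.67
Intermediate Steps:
d(t, w) = 6 - 2*t
W = -14 (W = -1 + ((6 - 2*4)*13)/2 = -1 + ((6 - 8)*13)/2 = -1 + (-2*13)/2 = -1 + (½)*(-26) = -1 - 13 = -14)
(W*(-26))*(-(f(6, -2) + 0)) = (-14*(-26))*(-(4/6 + 0)) = 364*(-(4*(⅙) + 0)) = 364*(-(⅔ + 0)) = 364*(-1*⅔) = 364*(-⅔) = -728/3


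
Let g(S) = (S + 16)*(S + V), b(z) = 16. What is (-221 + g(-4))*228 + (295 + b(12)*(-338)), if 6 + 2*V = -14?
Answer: -93805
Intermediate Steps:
V = -10 (V = -3 + (1/2)*(-14) = -3 - 7 = -10)
g(S) = (-10 + S)*(16 + S) (g(S) = (S + 16)*(S - 10) = (16 + S)*(-10 + S) = (-10 + S)*(16 + S))
(-221 + g(-4))*228 + (295 + b(12)*(-338)) = (-221 + (-160 + (-4)**2 + 6*(-4)))*228 + (295 + 16*(-338)) = (-221 + (-160 + 16 - 24))*228 + (295 - 5408) = (-221 - 168)*228 - 5113 = -389*228 - 5113 = -88692 - 5113 = -93805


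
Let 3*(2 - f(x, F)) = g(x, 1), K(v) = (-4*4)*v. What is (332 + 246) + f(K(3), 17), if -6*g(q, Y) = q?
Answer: 1732/3 ≈ 577.33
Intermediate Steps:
K(v) = -16*v
g(q, Y) = -q/6
f(x, F) = 2 + x/18 (f(x, F) = 2 - (-1)*x/18 = 2 + x/18)
(332 + 246) + f(K(3), 17) = (332 + 246) + (2 + (-16*3)/18) = 578 + (2 + (1/18)*(-48)) = 578 + (2 - 8/3) = 578 - ⅔ = 1732/3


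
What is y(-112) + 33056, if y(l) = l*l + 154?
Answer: 45754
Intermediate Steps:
y(l) = 154 + l**2 (y(l) = l**2 + 154 = 154 + l**2)
y(-112) + 33056 = (154 + (-112)**2) + 33056 = (154 + 12544) + 33056 = 12698 + 33056 = 45754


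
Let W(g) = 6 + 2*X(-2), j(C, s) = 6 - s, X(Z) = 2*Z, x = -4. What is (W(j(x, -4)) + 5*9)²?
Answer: 1849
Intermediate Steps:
W(g) = -2 (W(g) = 6 + 2*(2*(-2)) = 6 + 2*(-4) = 6 - 8 = -2)
(W(j(x, -4)) + 5*9)² = (-2 + 5*9)² = (-2 + 45)² = 43² = 1849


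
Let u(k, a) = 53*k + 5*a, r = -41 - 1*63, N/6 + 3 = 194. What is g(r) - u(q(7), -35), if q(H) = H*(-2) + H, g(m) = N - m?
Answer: 1796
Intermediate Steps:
N = 1146 (N = -18 + 6*194 = -18 + 1164 = 1146)
r = -104 (r = -41 - 63 = -104)
g(m) = 1146 - m
q(H) = -H (q(H) = -2*H + H = -H)
u(k, a) = 5*a + 53*k
g(r) - u(q(7), -35) = (1146 - 1*(-104)) - (5*(-35) + 53*(-1*7)) = (1146 + 104) - (-175 + 53*(-7)) = 1250 - (-175 - 371) = 1250 - 1*(-546) = 1250 + 546 = 1796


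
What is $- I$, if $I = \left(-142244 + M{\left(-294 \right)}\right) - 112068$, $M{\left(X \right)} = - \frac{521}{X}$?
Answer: $\frac{74767207}{294} \approx 2.5431 \cdot 10^{5}$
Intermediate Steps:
$I = - \frac{74767207}{294}$ ($I = \left(-142244 - \frac{521}{-294}\right) - 112068 = \left(-142244 - - \frac{521}{294}\right) - 112068 = \left(-142244 + \frac{521}{294}\right) - 112068 = - \frac{41819215}{294} - 112068 = - \frac{74767207}{294} \approx -2.5431 \cdot 10^{5}$)
$- I = \left(-1\right) \left(- \frac{74767207}{294}\right) = \frac{74767207}{294}$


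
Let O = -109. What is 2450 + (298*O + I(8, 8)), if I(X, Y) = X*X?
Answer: -29968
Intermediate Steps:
I(X, Y) = X²
2450 + (298*O + I(8, 8)) = 2450 + (298*(-109) + 8²) = 2450 + (-32482 + 64) = 2450 - 32418 = -29968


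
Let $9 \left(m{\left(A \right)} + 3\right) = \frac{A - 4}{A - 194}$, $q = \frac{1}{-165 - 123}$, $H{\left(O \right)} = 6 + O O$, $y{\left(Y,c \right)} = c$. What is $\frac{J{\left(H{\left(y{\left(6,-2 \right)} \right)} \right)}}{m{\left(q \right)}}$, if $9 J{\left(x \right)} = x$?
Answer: $- \frac{279365}{753709} \approx -0.37065$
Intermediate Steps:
$H{\left(O \right)} = 6 + O^{2}$
$q = - \frac{1}{288}$ ($q = \frac{1}{-288} = - \frac{1}{288} \approx -0.0034722$)
$m{\left(A \right)} = -3 + \frac{-4 + A}{9 \left(-194 + A\right)}$ ($m{\left(A \right)} = -3 + \frac{\left(A - 4\right) \frac{1}{A - 194}}{9} = -3 + \frac{\left(-4 + A\right) \frac{1}{-194 + A}}{9} = -3 + \frac{\frac{1}{-194 + A} \left(-4 + A\right)}{9} = -3 + \frac{-4 + A}{9 \left(-194 + A\right)}$)
$J{\left(x \right)} = \frac{x}{9}$
$\frac{J{\left(H{\left(y{\left(6,-2 \right)} \right)} \right)}}{m{\left(q \right)}} = \frac{\frac{1}{9} \left(6 + \left(-2\right)^{2}\right)}{\frac{2}{9} \frac{1}{-194 - \frac{1}{288}} \left(2617 - - \frac{13}{288}\right)} = \frac{\frac{1}{9} \left(6 + 4\right)}{\frac{2}{9} \frac{1}{- \frac{55873}{288}} \left(2617 + \frac{13}{288}\right)} = \frac{\frac{1}{9} \cdot 10}{\frac{2}{9} \left(- \frac{288}{55873}\right) \frac{753709}{288}} = \frac{10}{9 \left(- \frac{1507418}{502857}\right)} = \frac{10}{9} \left(- \frac{502857}{1507418}\right) = - \frac{279365}{753709}$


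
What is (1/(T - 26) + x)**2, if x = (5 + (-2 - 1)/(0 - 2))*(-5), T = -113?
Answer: 81667369/77284 ≈ 1056.7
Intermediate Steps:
x = -65/2 (x = (5 - 3/(-2))*(-5) = (5 - 3*(-1/2))*(-5) = (5 + 3/2)*(-5) = (13/2)*(-5) = -65/2 ≈ -32.500)
(1/(T - 26) + x)**2 = (1/(-113 - 26) - 65/2)**2 = (1/(-139) - 65/2)**2 = (-1/139 - 65/2)**2 = (-9037/278)**2 = 81667369/77284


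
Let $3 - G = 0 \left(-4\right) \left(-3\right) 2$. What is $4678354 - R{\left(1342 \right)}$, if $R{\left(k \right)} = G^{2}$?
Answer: $4678345$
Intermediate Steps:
$G = 3$ ($G = 3 - 0 \left(-4\right) \left(-3\right) 2 = 3 - 0 \left(-3\right) 2 = 3 - 0 \cdot 2 = 3 - 0 = 3 + 0 = 3$)
$R{\left(k \right)} = 9$ ($R{\left(k \right)} = 3^{2} = 9$)
$4678354 - R{\left(1342 \right)} = 4678354 - 9 = 4678345$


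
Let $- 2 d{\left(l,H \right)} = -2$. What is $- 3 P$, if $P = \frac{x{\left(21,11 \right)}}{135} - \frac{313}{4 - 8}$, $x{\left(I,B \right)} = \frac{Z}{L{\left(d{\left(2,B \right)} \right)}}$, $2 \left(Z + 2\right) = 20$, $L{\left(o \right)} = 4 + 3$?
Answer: $- \frac{295817}{1260} \approx -234.78$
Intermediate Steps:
$d{\left(l,H \right)} = 1$ ($d{\left(l,H \right)} = \left(- \frac{1}{2}\right) \left(-2\right) = 1$)
$L{\left(o \right)} = 7$
$Z = 8$ ($Z = -2 + \frac{1}{2} \cdot 20 = -2 + 10 = 8$)
$x{\left(I,B \right)} = \frac{8}{7}$
$P = \frac{295817}{3780}$ ($P = \frac{8}{7 \cdot 135} - \frac{313}{4 - 8} = \frac{8}{7} \cdot \frac{1}{135} - \frac{313}{4 - 8} = \frac{8}{945} - \frac{313}{-4} = \frac{8}{945} - - \frac{313}{4} = \frac{8}{945} + \frac{313}{4} = \frac{295817}{3780} \approx 78.258$)
$- 3 P = \left(-3\right) \frac{295817}{3780} = - \frac{295817}{1260}$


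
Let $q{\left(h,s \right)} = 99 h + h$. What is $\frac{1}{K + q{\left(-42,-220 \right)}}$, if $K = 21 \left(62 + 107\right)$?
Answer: $- \frac{1}{651} \approx -0.0015361$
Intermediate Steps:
$q{\left(h,s \right)} = 100 h$
$K = 3549$ ($K = 21 \cdot 169 = 3549$)
$\frac{1}{K + q{\left(-42,-220 \right)}} = \frac{1}{3549 + 100 \left(-42\right)} = \frac{1}{3549 - 4200} = \frac{1}{-651} = - \frac{1}{651}$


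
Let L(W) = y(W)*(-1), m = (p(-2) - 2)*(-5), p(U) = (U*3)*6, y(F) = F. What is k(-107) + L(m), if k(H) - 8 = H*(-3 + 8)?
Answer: -717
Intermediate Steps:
p(U) = 18*U (p(U) = (3*U)*6 = 18*U)
k(H) = 8 + 5*H (k(H) = 8 + H*(-3 + 8) = 8 + H*5 = 8 + 5*H)
m = 190 (m = (18*(-2) - 2)*(-5) = (-36 - 2)*(-5) = -38*(-5) = 190)
L(W) = -W (L(W) = W*(-1) = -W)
k(-107) + L(m) = (8 + 5*(-107)) - 1*190 = (8 - 535) - 190 = -527 - 190 = -717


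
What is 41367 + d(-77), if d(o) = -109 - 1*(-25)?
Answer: 41283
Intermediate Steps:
d(o) = -84 (d(o) = -109 + 25 = -84)
41367 + d(-77) = 41367 - 84 = 41283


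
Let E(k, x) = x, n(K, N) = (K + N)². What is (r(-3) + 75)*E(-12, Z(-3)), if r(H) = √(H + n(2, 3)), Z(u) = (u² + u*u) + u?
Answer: 1125 + 15*√22 ≈ 1195.4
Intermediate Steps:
Z(u) = u + 2*u² (Z(u) = (u² + u²) + u = 2*u² + u = u + 2*u²)
r(H) = √(25 + H) (r(H) = √(H + (2 + 3)²) = √(H + 5²) = √(H + 25) = √(25 + H))
(r(-3) + 75)*E(-12, Z(-3)) = (√(25 - 3) + 75)*(-3*(1 + 2*(-3))) = (√22 + 75)*(-3*(1 - 6)) = (75 + √22)*(-3*(-5)) = (75 + √22)*15 = 1125 + 15*√22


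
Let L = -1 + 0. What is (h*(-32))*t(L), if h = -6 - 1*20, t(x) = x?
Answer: -832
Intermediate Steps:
L = -1
h = -26 (h = -6 - 20 = -26)
(h*(-32))*t(L) = -26*(-32)*(-1) = 832*(-1) = -832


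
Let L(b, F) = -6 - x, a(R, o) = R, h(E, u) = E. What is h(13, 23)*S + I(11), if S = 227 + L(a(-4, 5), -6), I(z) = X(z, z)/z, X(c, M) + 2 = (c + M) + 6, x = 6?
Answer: 30771/11 ≈ 2797.4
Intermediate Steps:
X(c, M) = 4 + M + c (X(c, M) = -2 + ((c + M) + 6) = -2 + ((M + c) + 6) = -2 + (6 + M + c) = 4 + M + c)
L(b, F) = -12 (L(b, F) = -6 - 1*6 = -6 - 6 = -12)
I(z) = (4 + 2*z)/z (I(z) = (4 + z + z)/z = (4 + 2*z)/z)
S = 215 (S = 227 - 12 = 215)
h(13, 23)*S + I(11) = 13*215 + (2 + 4/11) = 2795 + (2 + 4*(1/11)) = 2795 + (2 + 4/11) = 2795 + 26/11 = 30771/11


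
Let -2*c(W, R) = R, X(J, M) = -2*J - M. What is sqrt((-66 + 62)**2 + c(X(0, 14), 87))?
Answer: I*sqrt(110)/2 ≈ 5.244*I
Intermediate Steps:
X(J, M) = -M - 2*J
c(W, R) = -R/2
sqrt((-66 + 62)**2 + c(X(0, 14), 87)) = sqrt((-66 + 62)**2 - 1/2*87) = sqrt((-4)**2 - 87/2) = sqrt(16 - 87/2) = sqrt(-55/2) = I*sqrt(110)/2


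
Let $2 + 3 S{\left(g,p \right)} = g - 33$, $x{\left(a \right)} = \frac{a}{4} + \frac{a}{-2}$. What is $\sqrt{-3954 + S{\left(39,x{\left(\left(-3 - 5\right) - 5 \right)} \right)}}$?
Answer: $\frac{77 i \sqrt{6}}{3} \approx 62.87 i$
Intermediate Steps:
$x{\left(a \right)} = - \frac{a}{4}$ ($x{\left(a \right)} = a \frac{1}{4} + a \left(- \frac{1}{2}\right) = \frac{a}{4} - \frac{a}{2} = - \frac{a}{4}$)
$S{\left(g,p \right)} = - \frac{35}{3} + \frac{g}{3}$ ($S{\left(g,p \right)} = - \frac{2}{3} + \frac{g - 33}{3} = - \frac{2}{3} + \frac{-33 + g}{3} = - \frac{2}{3} + \left(-11 + \frac{g}{3}\right) = - \frac{35}{3} + \frac{g}{3}$)
$\sqrt{-3954 + S{\left(39,x{\left(\left(-3 - 5\right) - 5 \right)} \right)}} = \sqrt{-3954 + \left(- \frac{35}{3} + \frac{1}{3} \cdot 39\right)} = \sqrt{-3954 + \left(- \frac{35}{3} + 13\right)} = \sqrt{-3954 + \frac{4}{3}} = \sqrt{- \frac{11858}{3}} = \frac{77 i \sqrt{6}}{3}$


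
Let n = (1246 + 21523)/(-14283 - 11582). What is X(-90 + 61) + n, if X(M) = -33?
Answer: -876314/25865 ≈ -33.880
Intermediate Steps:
n = -22769/25865 (n = 22769/(-25865) = 22769*(-1/25865) = -22769/25865 ≈ -0.88030)
X(-90 + 61) + n = -33 - 22769/25865 = -876314/25865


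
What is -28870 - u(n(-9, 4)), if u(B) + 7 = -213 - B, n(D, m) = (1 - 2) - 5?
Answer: -28656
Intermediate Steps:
n(D, m) = -6 (n(D, m) = -1 - 5 = -6)
u(B) = -220 - B (u(B) = -7 + (-213 - B) = -220 - B)
-28870 - u(n(-9, 4)) = -28870 - (-220 - 1*(-6)) = -28870 - (-220 + 6) = -28870 - 1*(-214) = -28870 + 214 = -28656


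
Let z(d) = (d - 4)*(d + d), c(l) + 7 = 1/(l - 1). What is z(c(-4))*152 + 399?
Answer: 622839/25 ≈ 24914.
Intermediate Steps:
c(l) = -7 + 1/(-1 + l) (c(l) = -7 + 1/(l - 1) = -7 + 1/(-1 + l))
z(d) = 2*d*(-4 + d) (z(d) = (-4 + d)*(2*d) = 2*d*(-4 + d))
z(c(-4))*152 + 399 = (2*((8 - 7*(-4))/(-1 - 4))*(-4 + (8 - 7*(-4))/(-1 - 4)))*152 + 399 = (2*((8 + 28)/(-5))*(-4 + (8 + 28)/(-5)))*152 + 399 = (2*(-1/5*36)*(-4 - 1/5*36))*152 + 399 = (2*(-36/5)*(-4 - 36/5))*152 + 399 = (2*(-36/5)*(-56/5))*152 + 399 = (4032/25)*152 + 399 = 612864/25 + 399 = 622839/25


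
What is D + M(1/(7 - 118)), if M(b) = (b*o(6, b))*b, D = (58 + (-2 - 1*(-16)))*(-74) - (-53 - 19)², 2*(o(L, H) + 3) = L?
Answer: -10512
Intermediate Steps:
o(L, H) = -3 + L/2
D = -10512 (D = (58 + (-2 + 16))*(-74) - 1*(-72)² = (58 + 14)*(-74) - 1*5184 = 72*(-74) - 5184 = -5328 - 5184 = -10512)
M(b) = 0 (M(b) = (b*(-3 + (½)*6))*b = (b*(-3 + 3))*b = (b*0)*b = 0*b = 0)
D + M(1/(7 - 118)) = -10512 + 0 = -10512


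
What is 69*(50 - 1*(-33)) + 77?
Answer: 5804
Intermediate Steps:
69*(50 - 1*(-33)) + 77 = 69*(50 + 33) + 77 = 69*83 + 77 = 5727 + 77 = 5804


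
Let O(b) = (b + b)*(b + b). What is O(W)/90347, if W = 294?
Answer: 345744/90347 ≈ 3.8268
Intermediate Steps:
O(b) = 4*b² (O(b) = (2*b)*(2*b) = 4*b²)
O(W)/90347 = (4*294²)/90347 = (4*86436)*(1/90347) = 345744*(1/90347) = 345744/90347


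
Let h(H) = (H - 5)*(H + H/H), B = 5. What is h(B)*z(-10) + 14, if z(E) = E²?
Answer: 14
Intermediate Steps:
h(H) = (1 + H)*(-5 + H) (h(H) = (-5 + H)*(H + 1) = (-5 + H)*(1 + H) = (1 + H)*(-5 + H))
h(B)*z(-10) + 14 = (-5 + 5² - 4*5)*(-10)² + 14 = (-5 + 25 - 20)*100 + 14 = 0*100 + 14 = 0 + 14 = 14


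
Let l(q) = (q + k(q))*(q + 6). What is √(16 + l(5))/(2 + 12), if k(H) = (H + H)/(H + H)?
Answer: √82/14 ≈ 0.64681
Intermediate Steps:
k(H) = 1 (k(H) = (2*H)/((2*H)) = (2*H)*(1/(2*H)) = 1)
l(q) = (1 + q)*(6 + q) (l(q) = (q + 1)*(q + 6) = (1 + q)*(6 + q))
√(16 + l(5))/(2 + 12) = √(16 + (6 + 5² + 7*5))/(2 + 12) = √(16 + (6 + 25 + 35))/14 = √(16 + 66)/14 = √82/14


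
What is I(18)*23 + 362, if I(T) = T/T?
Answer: 385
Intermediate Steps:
I(T) = 1
I(18)*23 + 362 = 1*23 + 362 = 23 + 362 = 385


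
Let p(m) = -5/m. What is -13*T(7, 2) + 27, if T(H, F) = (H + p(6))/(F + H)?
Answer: 977/54 ≈ 18.093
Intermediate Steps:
T(H, F) = (-⅚ + H)/(F + H) (T(H, F) = (H - 5/6)/(F + H) = (H - 5*⅙)/(F + H) = (H - ⅚)/(F + H) = (-⅚ + H)/(F + H))
-13*T(7, 2) + 27 = -13*(-⅚ + 7)/(2 + 7) + 27 = -13*37/(9*6) + 27 = -13*37/54 + 27 = -481/54 + 27 = 977/54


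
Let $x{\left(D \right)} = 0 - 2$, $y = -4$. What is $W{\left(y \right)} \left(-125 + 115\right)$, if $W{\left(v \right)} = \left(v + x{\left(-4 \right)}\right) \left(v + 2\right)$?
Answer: $-120$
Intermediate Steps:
$x{\left(D \right)} = -2$ ($x{\left(D \right)} = 0 - 2 = -2$)
$W{\left(v \right)} = \left(-2 + v\right) \left(2 + v\right)$ ($W{\left(v \right)} = \left(v - 2\right) \left(v + 2\right) = \left(-2 + v\right) \left(2 + v\right)$)
$W{\left(y \right)} \left(-125 + 115\right) = \left(-4 + \left(-4\right)^{2}\right) \left(-125 + 115\right) = \left(-4 + 16\right) \left(-10\right) = 12 \left(-10\right) = -120$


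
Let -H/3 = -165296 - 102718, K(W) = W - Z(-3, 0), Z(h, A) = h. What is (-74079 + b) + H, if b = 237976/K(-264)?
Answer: 190282367/261 ≈ 7.2905e+5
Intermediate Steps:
K(W) = 3 + W (K(W) = W - 1*(-3) = W + 3 = 3 + W)
H = 804042 (H = -3*(-165296 - 102718) = -3*(-268014) = 804042)
b = -237976/261 (b = 237976/(3 - 264) = 237976/(-261) = 237976*(-1/261) = -237976/261 ≈ -911.79)
(-74079 + b) + H = (-74079 - 237976/261) + 804042 = -19572595/261 + 804042 = 190282367/261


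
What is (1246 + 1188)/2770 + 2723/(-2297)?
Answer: -975906/3181345 ≈ -0.30676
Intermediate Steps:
(1246 + 1188)/2770 + 2723/(-2297) = 2434*(1/2770) + 2723*(-1/2297) = 1217/1385 - 2723/2297 = -975906/3181345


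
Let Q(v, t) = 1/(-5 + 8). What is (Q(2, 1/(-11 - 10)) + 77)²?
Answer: 53824/9 ≈ 5980.4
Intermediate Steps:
Q(v, t) = ⅓ (Q(v, t) = 1/3 = ⅓)
(Q(2, 1/(-11 - 10)) + 77)² = (⅓ + 77)² = (232/3)² = 53824/9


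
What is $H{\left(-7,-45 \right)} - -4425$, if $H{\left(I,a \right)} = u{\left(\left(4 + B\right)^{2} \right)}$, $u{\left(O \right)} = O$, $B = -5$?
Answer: $4426$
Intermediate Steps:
$H{\left(I,a \right)} = 1$ ($H{\left(I,a \right)} = \left(4 - 5\right)^{2} = \left(-1\right)^{2} = 1$)
$H{\left(-7,-45 \right)} - -4425 = 1 - -4425 = 1 + 4425 = 4426$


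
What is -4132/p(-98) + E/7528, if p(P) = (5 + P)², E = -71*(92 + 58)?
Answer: -61608773/32554836 ≈ -1.8925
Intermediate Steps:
E = -10650 (E = -71*150 = -10650)
-4132/p(-98) + E/7528 = -4132/(5 - 98)² - 10650/7528 = -4132/((-93)²) - 10650*1/7528 = -4132/8649 - 5325/3764 = -61608773/32554836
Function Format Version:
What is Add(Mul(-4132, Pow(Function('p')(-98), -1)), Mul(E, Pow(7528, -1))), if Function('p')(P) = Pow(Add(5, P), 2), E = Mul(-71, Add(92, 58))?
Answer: Rational(-61608773, 32554836) ≈ -1.8925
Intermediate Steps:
E = -10650 (E = Mul(-71, 150) = -10650)
Add(Mul(-4132, Pow(Function('p')(-98), -1)), Mul(E, Pow(7528, -1))) = Add(Mul(-4132, Pow(Pow(Add(5, -98), 2), -1)), Mul(-10650, Pow(7528, -1))) = Add(Mul(-4132, Pow(Pow(-93, 2), -1)), Mul(-10650, Rational(1, 7528))) = Add(Mul(-4132, Pow(8649, -1)), Rational(-5325, 3764)) = Add(Mul(-4132, Rational(1, 8649)), Rational(-5325, 3764)) = Add(Rational(-4132, 8649), Rational(-5325, 3764)) = Rational(-61608773, 32554836)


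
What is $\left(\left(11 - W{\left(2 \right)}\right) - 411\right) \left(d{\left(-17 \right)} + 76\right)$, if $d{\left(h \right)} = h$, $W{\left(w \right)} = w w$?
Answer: $-23836$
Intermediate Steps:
$W{\left(w \right)} = w^{2}$
$\left(\left(11 - W{\left(2 \right)}\right) - 411\right) \left(d{\left(-17 \right)} + 76\right) = \left(\left(11 - 2^{2}\right) - 411\right) \left(-17 + 76\right) = \left(\left(11 - 4\right) - 411\right) 59 = \left(7 - 411\right) 59 = \left(-404\right) 59 = -23836$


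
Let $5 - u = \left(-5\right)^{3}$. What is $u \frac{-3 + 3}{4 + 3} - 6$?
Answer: $-6$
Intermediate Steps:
$u = 130$ ($u = 5 - \left(-5\right)^{3} = 5 - -125 = 5 + 125 = 130$)
$u \frac{-3 + 3}{4 + 3} - 6 = 130 \frac{-3 + 3}{4 + 3} - 6 = 130 \cdot \frac{0}{7} - 6 = 130 \cdot 0 \cdot \frac{1}{7} - 6 = 130 \cdot 0 - 6 = 0 - 6 = -6$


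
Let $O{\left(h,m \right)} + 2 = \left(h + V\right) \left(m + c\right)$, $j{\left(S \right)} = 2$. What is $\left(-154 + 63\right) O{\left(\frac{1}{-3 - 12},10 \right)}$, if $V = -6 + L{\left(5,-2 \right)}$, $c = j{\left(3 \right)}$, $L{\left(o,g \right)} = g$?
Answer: $\frac{44954}{5} \approx 8990.8$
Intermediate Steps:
$c = 2$
$V = -8$ ($V = -6 - 2 = -8$)
$O{\left(h,m \right)} = -2 + \left(-8 + h\right) \left(2 + m\right)$ ($O{\left(h,m \right)} = -2 + \left(h - 8\right) \left(m + 2\right) = -2 + \left(-8 + h\right) \left(2 + m\right)$)
$\left(-154 + 63\right) O{\left(\frac{1}{-3 - 12},10 \right)} = \left(-154 + 63\right) \left(-18 - 80 + \frac{2}{-3 - 12} + \frac{1}{-3 - 12} \cdot 10\right) = - 91 \left(-18 - 80 + \frac{2}{-15} + \frac{1}{-15} \cdot 10\right) = - 91 \left(-18 - 80 + 2 \left(- \frac{1}{15}\right) - \frac{2}{3}\right) = - 91 \left(-18 - 80 - \frac{2}{15} - \frac{2}{3}\right) = \left(-91\right) \left(- \frac{494}{5}\right) = \frac{44954}{5}$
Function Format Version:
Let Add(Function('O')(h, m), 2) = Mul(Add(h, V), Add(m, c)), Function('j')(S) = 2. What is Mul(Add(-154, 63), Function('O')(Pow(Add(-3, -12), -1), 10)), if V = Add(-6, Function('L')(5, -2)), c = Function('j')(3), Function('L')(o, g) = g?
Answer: Rational(44954, 5) ≈ 8990.8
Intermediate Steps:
c = 2
V = -8 (V = Add(-6, -2) = -8)
Function('O')(h, m) = Add(-2, Mul(Add(-8, h), Add(2, m))) (Function('O')(h, m) = Add(-2, Mul(Add(h, -8), Add(m, 2))) = Add(-2, Mul(Add(-8, h), Add(2, m))))
Mul(Add(-154, 63), Function('O')(Pow(Add(-3, -12), -1), 10)) = Mul(Add(-154, 63), Add(-18, Mul(-8, 10), Mul(2, Pow(Add(-3, -12), -1)), Mul(Pow(Add(-3, -12), -1), 10))) = Mul(-91, Add(-18, -80, Mul(2, Pow(-15, -1)), Mul(Pow(-15, -1), 10))) = Mul(-91, Add(-18, -80, Mul(2, Rational(-1, 15)), Mul(Rational(-1, 15), 10))) = Mul(-91, Add(-18, -80, Rational(-2, 15), Rational(-2, 3))) = Mul(-91, Rational(-494, 5)) = Rational(44954, 5)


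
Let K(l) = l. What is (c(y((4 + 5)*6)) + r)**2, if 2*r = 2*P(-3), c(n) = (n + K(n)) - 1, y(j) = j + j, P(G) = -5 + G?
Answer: 42849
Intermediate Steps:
y(j) = 2*j
c(n) = -1 + 2*n (c(n) = (n + n) - 1 = 2*n - 1 = -1 + 2*n)
r = -8 (r = (2*(-5 - 3))/2 = (2*(-8))/2 = (1/2)*(-16) = -8)
(c(y((4 + 5)*6)) + r)**2 = ((-1 + 2*(2*((4 + 5)*6))) - 8)**2 = ((-1 + 2*(2*(9*6))) - 8)**2 = ((-1 + 2*(2*54)) - 8)**2 = ((-1 + 2*108) - 8)**2 = ((-1 + 216) - 8)**2 = (215 - 8)**2 = 207**2 = 42849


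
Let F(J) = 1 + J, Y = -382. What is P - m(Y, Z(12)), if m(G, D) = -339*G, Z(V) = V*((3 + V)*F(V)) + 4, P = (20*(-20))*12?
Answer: -134298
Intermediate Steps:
P = -4800 (P = -400*12 = -4800)
Z(V) = 4 + V*(1 + V)*(3 + V) (Z(V) = V*((3 + V)*(1 + V)) + 4 = V*((1 + V)*(3 + V)) + 4 = V*(1 + V)*(3 + V) + 4 = 4 + V*(1 + V)*(3 + V))
P - m(Y, Z(12)) = -4800 - (-339)*(-382) = -4800 - 1*129498 = -4800 - 129498 = -134298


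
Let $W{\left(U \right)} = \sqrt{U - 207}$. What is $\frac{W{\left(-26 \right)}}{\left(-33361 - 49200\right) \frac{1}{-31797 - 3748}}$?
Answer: $\frac{35545 i \sqrt{233}}{82561} \approx 6.5718 i$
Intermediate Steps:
$W{\left(U \right)} = \sqrt{-207 + U}$
$\frac{W{\left(-26 \right)}}{\left(-33361 - 49200\right) \frac{1}{-31797 - 3748}} = \frac{\sqrt{-207 - 26}}{\left(-33361 - 49200\right) \frac{1}{-31797 - 3748}} = \frac{\sqrt{-233}}{\left(-82561\right) \frac{1}{-35545}} = \frac{i \sqrt{233}}{\left(-82561\right) \left(- \frac{1}{35545}\right)} = \frac{i \sqrt{233}}{\frac{82561}{35545}} = i \sqrt{233} \cdot \frac{35545}{82561} = \frac{35545 i \sqrt{233}}{82561}$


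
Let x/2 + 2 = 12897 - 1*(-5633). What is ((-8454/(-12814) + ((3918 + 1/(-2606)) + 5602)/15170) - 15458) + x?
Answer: 5470841559406693/253288059140 ≈ 21599.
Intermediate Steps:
x = 37056 (x = -4 + 2*(12897 - 1*(-5633)) = -4 + 2*(12897 + 5633) = -4 + 2*18530 = -4 + 37060 = 37056)
((-8454/(-12814) + ((3918 + 1/(-2606)) + 5602)/15170) - 15458) + x = ((-8454/(-12814) + ((3918 + 1/(-2606)) + 5602)/15170) - 15458) + 37056 = ((-8454*(-1/12814) + ((3918 - 1/2606) + 5602)*(1/15170)) - 15458) + 37056 = ((4227/6407 + (10210307/2606 + 5602)*(1/15170)) - 15458) + 37056 = ((4227/6407 + (24809119/2606)*(1/15170)) - 15458) + 37056 = ((4227/6407 + 24809119/39533020) - 15458) + 37056 = (326058100973/253288059140 - 15458) + 37056 = -3915000760085147/253288059140 + 37056 = 5470841559406693/253288059140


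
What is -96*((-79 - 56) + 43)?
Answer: 8832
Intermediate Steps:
-96*((-79 - 56) + 43) = -96*(-135 + 43) = -96*(-92) = 8832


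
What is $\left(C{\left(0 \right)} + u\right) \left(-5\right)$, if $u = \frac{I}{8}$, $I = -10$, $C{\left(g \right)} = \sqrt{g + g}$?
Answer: $\frac{25}{4} \approx 6.25$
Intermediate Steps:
$C{\left(g \right)} = \sqrt{2} \sqrt{g}$ ($C{\left(g \right)} = \sqrt{2 g} = \sqrt{2} \sqrt{g}$)
$u = - \frac{5}{4}$ ($u = - \frac{10}{8} = \left(-10\right) \frac{1}{8} = - \frac{5}{4} \approx -1.25$)
$\left(C{\left(0 \right)} + u\right) \left(-5\right) = \left(\sqrt{2} \sqrt{0} - \frac{5}{4}\right) \left(-5\right) = \left(\sqrt{2} \cdot 0 - \frac{5}{4}\right) \left(-5\right) = \left(0 - \frac{5}{4}\right) \left(-5\right) = \left(- \frac{5}{4}\right) \left(-5\right) = \frac{25}{4}$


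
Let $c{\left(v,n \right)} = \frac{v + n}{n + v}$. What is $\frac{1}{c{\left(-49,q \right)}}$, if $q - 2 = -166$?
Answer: $1$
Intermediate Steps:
$q = -164$ ($q = 2 - 166 = -164$)
$c{\left(v,n \right)} = 1$ ($c{\left(v,n \right)} = \frac{n + v}{n + v} = 1$)
$\frac{1}{c{\left(-49,q \right)}} = 1^{-1} = 1$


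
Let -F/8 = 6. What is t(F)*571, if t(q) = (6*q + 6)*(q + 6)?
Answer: 6762924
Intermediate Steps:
F = -48 (F = -8*6 = -48)
t(q) = (6 + q)*(6 + 6*q) (t(q) = (6 + 6*q)*(6 + q) = (6 + q)*(6 + 6*q))
t(F)*571 = (36 + 6*(-48)**2 + 42*(-48))*571 = (36 + 6*2304 - 2016)*571 = (36 + 13824 - 2016)*571 = 11844*571 = 6762924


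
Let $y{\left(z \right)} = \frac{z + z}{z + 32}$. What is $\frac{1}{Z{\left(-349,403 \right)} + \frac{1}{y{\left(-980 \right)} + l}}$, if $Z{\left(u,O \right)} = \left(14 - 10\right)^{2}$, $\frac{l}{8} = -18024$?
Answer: $\frac{34173014}{546767987} \approx 0.0625$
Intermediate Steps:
$l = -144192$ ($l = 8 \left(-18024\right) = -144192$)
$Z{\left(u,O \right)} = 16$ ($Z{\left(u,O \right)} = 4^{2} = 16$)
$y{\left(z \right)} = \frac{2 z}{32 + z}$
$\frac{1}{Z{\left(-349,403 \right)} + \frac{1}{y{\left(-980 \right)} + l}} = \frac{1}{16 + \frac{1}{2 \left(-980\right) \frac{1}{32 - 980} - 144192}} = \frac{1}{16 + \frac{1}{2 \left(-980\right) \frac{1}{-948} - 144192}} = \frac{1}{16 + \frac{1}{2 \left(-980\right) \left(- \frac{1}{948}\right) - 144192}} = \frac{1}{16 + \frac{1}{\frac{490}{237} - 144192}} = \frac{1}{16 + \frac{1}{- \frac{34173014}{237}}} = \frac{1}{16 - \frac{237}{34173014}} = \frac{1}{\frac{546767987}{34173014}} = \frac{34173014}{546767987}$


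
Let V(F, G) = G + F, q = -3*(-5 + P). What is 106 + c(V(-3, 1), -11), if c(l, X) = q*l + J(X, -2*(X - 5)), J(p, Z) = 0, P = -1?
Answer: 70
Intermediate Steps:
q = 18 (q = -3*(-5 - 1) = -3*(-6) = 18)
V(F, G) = F + G
c(l, X) = 18*l (c(l, X) = 18*l + 0 = 18*l)
106 + c(V(-3, 1), -11) = 106 + 18*(-3 + 1) = 106 + 18*(-2) = 106 - 36 = 70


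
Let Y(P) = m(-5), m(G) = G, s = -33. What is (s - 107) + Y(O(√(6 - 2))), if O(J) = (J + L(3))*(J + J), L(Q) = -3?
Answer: -145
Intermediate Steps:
O(J) = 2*J*(-3 + J) (O(J) = (J - 3)*(J + J) = (-3 + J)*(2*J) = 2*J*(-3 + J))
Y(P) = -5
(s - 107) + Y(O(√(6 - 2))) = (-33 - 107) - 5 = -140 - 5 = -145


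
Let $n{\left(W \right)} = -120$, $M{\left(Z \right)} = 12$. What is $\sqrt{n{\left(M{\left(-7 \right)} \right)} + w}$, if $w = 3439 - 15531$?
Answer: $2 i \sqrt{3053} \approx 110.51 i$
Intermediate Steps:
$w = -12092$ ($w = 3439 - 15531 = -12092$)
$\sqrt{n{\left(M{\left(-7 \right)} \right)} + w} = \sqrt{-120 - 12092} = \sqrt{-12212} = 2 i \sqrt{3053}$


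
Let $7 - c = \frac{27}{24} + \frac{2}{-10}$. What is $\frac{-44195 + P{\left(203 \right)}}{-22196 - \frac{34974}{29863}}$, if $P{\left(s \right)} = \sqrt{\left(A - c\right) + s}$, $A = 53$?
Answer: $\frac{1319795285}{662874122} - \frac{29863 \sqrt{99970}}{13257482440} \approx 1.9903$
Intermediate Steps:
$c = \frac{243}{40}$ ($c = 7 - \left(\frac{27}{24} + \frac{2}{-10}\right) = 7 - \left(27 \cdot \frac{1}{24} + 2 \left(- \frac{1}{10}\right)\right) = 7 - \left(\frac{9}{8} - \frac{1}{5}\right) = 7 - \frac{37}{40} = \frac{243}{40} \approx 6.075$)
$P{\left(s \right)} = \sqrt{\frac{1877}{40} + s}$ ($P{\left(s \right)} = \sqrt{\left(53 - \frac{243}{40}\right) + s} = \sqrt{\frac{1877}{40} + s}$)
$\frac{-44195 + P{\left(203 \right)}}{-22196 - \frac{34974}{29863}} = \frac{-44195 + \frac{\sqrt{18770 + 400 \cdot 203}}{20}}{-22196 - \frac{34974}{29863}} = \frac{-44195 + \frac{\sqrt{18770 + 81200}}{20}}{-22196 - \frac{34974}{29863}} = \frac{-44195 + \frac{\sqrt{99970}}{20}}{-22196 - \frac{34974}{29863}} = \frac{-44195 + \frac{\sqrt{99970}}{20}}{- \frac{662874122}{29863}} = \left(-44195 + \frac{\sqrt{99970}}{20}\right) \left(- \frac{29863}{662874122}\right) = \frac{1319795285}{662874122} - \frac{29863 \sqrt{99970}}{13257482440}$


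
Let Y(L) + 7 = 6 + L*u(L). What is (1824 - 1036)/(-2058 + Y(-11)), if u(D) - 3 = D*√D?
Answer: -1648496/4537515 - 95348*I*√11/4537515 ≈ -0.3633 - 0.069693*I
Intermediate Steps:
u(D) = 3 + D^(3/2) (u(D) = 3 + D*√D = 3 + D^(3/2))
Y(L) = -1 + L*(3 + L^(3/2)) (Y(L) = -7 + (6 + L*(3 + L^(3/2))) = -1 + L*(3 + L^(3/2)))
(1824 - 1036)/(-2058 + Y(-11)) = (1824 - 1036)/(-2058 + (-1 - 11*(3 + (-11)^(3/2)))) = 788/(-2058 + (-1 - 11*(3 - 11*I*√11))) = 788/(-2058 + (-1 + (-33 + 121*I*√11))) = 788/(-2058 + (-34 + 121*I*√11)) = 788/(-2092 + 121*I*√11)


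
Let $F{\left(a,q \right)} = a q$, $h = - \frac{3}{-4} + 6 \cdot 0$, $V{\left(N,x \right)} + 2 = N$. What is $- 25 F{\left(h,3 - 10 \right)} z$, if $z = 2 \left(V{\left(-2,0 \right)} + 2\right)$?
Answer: $-525$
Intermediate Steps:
$V{\left(N,x \right)} = -2 + N$
$h = \frac{3}{4}$ ($h = \left(-3\right) \left(- \frac{1}{4}\right) + 0 = \frac{3}{4} + 0 = \frac{3}{4} \approx 0.75$)
$z = -4$ ($z = 2 \left(\left(-2 - 2\right) + 2\right) = 2 \left(-4 + 2\right) = 2 \left(-2\right) = -4$)
$- 25 F{\left(h,3 - 10 \right)} z = - 25 \frac{3 \left(3 - 10\right)}{4} \left(-4\right) = - 25 \cdot \frac{3}{4} \left(-7\right) \left(-4\right) = \left(-25\right) \left(- \frac{21}{4}\right) \left(-4\right) = \frac{525}{4} \left(-4\right) = -525$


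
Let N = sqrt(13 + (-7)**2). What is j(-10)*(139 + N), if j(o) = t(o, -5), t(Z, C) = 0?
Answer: 0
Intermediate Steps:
N = sqrt(62) (N = sqrt(13 + 49) = sqrt(62) ≈ 7.8740)
j(o) = 0
j(-10)*(139 + N) = 0*(139 + sqrt(62)) = 0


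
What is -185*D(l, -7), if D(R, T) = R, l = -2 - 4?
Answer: 1110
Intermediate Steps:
l = -6
-185*D(l, -7) = -185*(-6) = 1110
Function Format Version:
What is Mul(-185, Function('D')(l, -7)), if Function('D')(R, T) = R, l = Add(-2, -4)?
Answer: 1110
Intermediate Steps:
l = -6
Mul(-185, Function('D')(l, -7)) = Mul(-185, -6) = 1110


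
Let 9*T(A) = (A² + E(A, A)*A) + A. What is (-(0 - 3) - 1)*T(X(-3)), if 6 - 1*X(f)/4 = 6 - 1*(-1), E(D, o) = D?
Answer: 56/9 ≈ 6.2222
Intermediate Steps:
X(f) = -4 (X(f) = 24 - 4*(6 - 1*(-1)) = 24 - 4*(6 + 1) = 24 - 4*7 = 24 - 28 = -4)
T(A) = A/9 + 2*A²/9 (T(A) = ((A² + A*A) + A)/9 = ((A² + A²) + A)/9 = (2*A² + A)/9 = (A + 2*A²)/9 = A/9 + 2*A²/9)
(-(0 - 3) - 1)*T(X(-3)) = (-(0 - 3) - 1)*((⅑)*(-4)*(1 + 2*(-4))) = (-1*(-3) - 1)*((⅑)*(-4)*(1 - 8)) = (3 - 1)*((⅑)*(-4)*(-7)) = 2*(28/9) = 56/9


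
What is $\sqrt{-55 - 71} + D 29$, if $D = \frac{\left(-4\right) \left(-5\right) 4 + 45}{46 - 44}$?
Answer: $\frac{3625}{2} + 3 i \sqrt{14} \approx 1812.5 + 11.225 i$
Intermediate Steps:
$D = \frac{125}{2}$ ($D = \frac{20 \cdot 4 + 45}{2} = \left(80 + 45\right) \frac{1}{2} = 125 \cdot \frac{1}{2} = \frac{125}{2} \approx 62.5$)
$\sqrt{-55 - 71} + D 29 = \sqrt{-55 - 71} + \frac{125}{2} \cdot 29 = \sqrt{-126} + \frac{3625}{2} = 3 i \sqrt{14} + \frac{3625}{2} = \frac{3625}{2} + 3 i \sqrt{14}$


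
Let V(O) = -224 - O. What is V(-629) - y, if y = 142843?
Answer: -142438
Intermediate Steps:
V(-629) - y = (-224 - 1*(-629)) - 1*142843 = (-224 + 629) - 142843 = 405 - 142843 = -142438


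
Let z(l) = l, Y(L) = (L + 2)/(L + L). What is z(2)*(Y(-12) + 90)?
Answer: 1085/6 ≈ 180.83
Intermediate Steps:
Y(L) = (2 + L)/(2*L) (Y(L) = (2 + L)/((2*L)) = (2 + L)*(1/(2*L)) = (2 + L)/(2*L))
z(2)*(Y(-12) + 90) = 2*((1/2)*(2 - 12)/(-12) + 90) = 2*((1/2)*(-1/12)*(-10) + 90) = 2*(5/12 + 90) = 2*(1085/12) = 1085/6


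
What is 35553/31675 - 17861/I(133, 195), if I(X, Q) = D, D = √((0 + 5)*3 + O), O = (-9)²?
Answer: 5079/4525 - 17861*√6/24 ≈ -1821.8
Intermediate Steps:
O = 81
D = 4*√6 (D = √((0 + 5)*3 + 81) = √(5*3 + 81) = √(15 + 81) = √96 = 4*√6 ≈ 9.7980)
I(X, Q) = 4*√6
35553/31675 - 17861/I(133, 195) = 35553/31675 - 17861*√6/24 = 35553*(1/31675) - 17861*√6/24 = 5079/4525 - 17861*√6/24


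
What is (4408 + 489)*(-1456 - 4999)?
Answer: -31610135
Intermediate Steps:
(4408 + 489)*(-1456 - 4999) = 4897*(-6455) = -31610135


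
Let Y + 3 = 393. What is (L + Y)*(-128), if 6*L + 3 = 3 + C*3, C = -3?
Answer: -49728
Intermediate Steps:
L = -3/2 (L = -1/2 + (3 - 3*3)/6 = -1/2 + (3 - 9)/6 = -1/2 + (1/6)*(-6) = -1/2 - 1 = -3/2 ≈ -1.5000)
Y = 390 (Y = -3 + 393 = 390)
(L + Y)*(-128) = (-3/2 + 390)*(-128) = (777/2)*(-128) = -49728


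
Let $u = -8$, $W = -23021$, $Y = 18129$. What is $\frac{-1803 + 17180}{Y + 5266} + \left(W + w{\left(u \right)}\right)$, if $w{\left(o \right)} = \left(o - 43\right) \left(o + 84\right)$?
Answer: $- \frac{629239938}{23395} \approx -26896.0$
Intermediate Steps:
$w{\left(o \right)} = \left(-43 + o\right) \left(84 + o\right)$
$\frac{-1803 + 17180}{Y + 5266} + \left(W + w{\left(u \right)}\right) = \frac{-1803 + 17180}{18129 + 5266} + \left(-23021 + \left(-3612 + \left(-8\right)^{2} + 41 \left(-8\right)\right)\right) = \frac{15377}{23395} - 26897 = - \frac{629239938}{23395}$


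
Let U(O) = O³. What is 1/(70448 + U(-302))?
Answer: -1/27473160 ≈ -3.6399e-8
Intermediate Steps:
1/(70448 + U(-302)) = 1/(70448 + (-302)³) = 1/(70448 - 27543608) = 1/(-27473160) = -1/27473160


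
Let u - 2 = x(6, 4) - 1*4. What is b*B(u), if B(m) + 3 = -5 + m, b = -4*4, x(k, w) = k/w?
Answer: 136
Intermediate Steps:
b = -16
u = -½ (u = 2 + (6/4 - 1*4) = 2 + (6*(¼) - 4) = 2 + (3/2 - 4) = 2 - 5/2 = -½ ≈ -0.50000)
B(m) = -8 + m (B(m) = -3 + (-5 + m) = -8 + m)
b*B(u) = -16*(-8 - ½) = -16*(-17/2) = 136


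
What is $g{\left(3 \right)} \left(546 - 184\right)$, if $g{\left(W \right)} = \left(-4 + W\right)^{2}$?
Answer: $362$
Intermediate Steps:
$g{\left(3 \right)} \left(546 - 184\right) = \left(-4 + 3\right)^{2} \left(546 - 184\right) = \left(-1\right)^{2} \cdot 362 = 1 \cdot 362 = 362$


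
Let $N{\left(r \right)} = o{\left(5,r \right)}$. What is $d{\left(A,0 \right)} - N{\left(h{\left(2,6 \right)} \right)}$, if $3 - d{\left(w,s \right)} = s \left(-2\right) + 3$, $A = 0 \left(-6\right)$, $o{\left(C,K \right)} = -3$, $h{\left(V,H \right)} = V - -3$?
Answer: $3$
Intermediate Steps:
$h{\left(V,H \right)} = 3 + V$ ($h{\left(V,H \right)} = V + 3 = 3 + V$)
$A = 0$
$N{\left(r \right)} = -3$
$d{\left(w,s \right)} = 2 s$ ($d{\left(w,s \right)} = 3 - \left(s \left(-2\right) + 3\right) = 3 - \left(- 2 s + 3\right) = 3 - \left(3 - 2 s\right) = 3 + \left(-3 + 2 s\right) = 2 s$)
$d{\left(A,0 \right)} - N{\left(h{\left(2,6 \right)} \right)} = 2 \cdot 0 - -3 = 0 + 3 = 3$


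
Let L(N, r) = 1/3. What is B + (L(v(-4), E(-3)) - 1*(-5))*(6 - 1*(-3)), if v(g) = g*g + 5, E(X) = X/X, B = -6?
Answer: 42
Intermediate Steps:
E(X) = 1
v(g) = 5 + g² (v(g) = g² + 5 = 5 + g²)
L(N, r) = ⅓
B + (L(v(-4), E(-3)) - 1*(-5))*(6 - 1*(-3)) = -6 + (⅓ - 1*(-5))*(6 - 1*(-3)) = -6 + (⅓ + 5)*(6 + 3) = -6 + (16/3)*9 = -6 + 48 = 42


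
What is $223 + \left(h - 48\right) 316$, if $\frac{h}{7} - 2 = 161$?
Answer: $345611$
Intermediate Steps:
$h = 1141$ ($h = 14 + 7 \cdot 161 = 14 + 1127 = 1141$)
$223 + \left(h - 48\right) 316 = 223 + \left(1141 - 48\right) 316 = 223 + 1093 \cdot 316 = 223 + 345388 = 345611$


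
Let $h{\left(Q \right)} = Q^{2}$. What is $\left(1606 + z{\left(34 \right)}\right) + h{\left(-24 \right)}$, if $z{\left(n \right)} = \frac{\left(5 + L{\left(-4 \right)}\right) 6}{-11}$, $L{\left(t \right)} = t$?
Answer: $\frac{23996}{11} \approx 2181.5$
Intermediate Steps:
$z{\left(n \right)} = - \frac{6}{11}$ ($z{\left(n \right)} = \frac{\left(5 - 4\right) 6}{-11} = 1 \cdot 6 \left(- \frac{1}{11}\right) = 6 \left(- \frac{1}{11}\right) = - \frac{6}{11}$)
$\left(1606 + z{\left(34 \right)}\right) + h{\left(-24 \right)} = \left(1606 - \frac{6}{11}\right) + \left(-24\right)^{2} = \frac{17660}{11} + 576 = \frac{23996}{11}$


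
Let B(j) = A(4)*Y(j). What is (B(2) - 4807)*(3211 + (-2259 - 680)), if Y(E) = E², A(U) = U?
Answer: -1303152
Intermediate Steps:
B(j) = 4*j²
(B(2) - 4807)*(3211 + (-2259 - 680)) = (4*2² - 4807)*(3211 + (-2259 - 680)) = (4*4 - 4807)*(3211 - 2939) = (16 - 4807)*272 = -4791*272 = -1303152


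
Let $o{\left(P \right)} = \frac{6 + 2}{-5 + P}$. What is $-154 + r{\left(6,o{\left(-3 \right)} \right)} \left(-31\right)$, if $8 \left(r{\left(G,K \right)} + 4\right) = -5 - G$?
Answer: $\frac{101}{8} \approx 12.625$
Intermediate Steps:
$o{\left(P \right)} = \frac{8}{-5 + P}$
$r{\left(G,K \right)} = - \frac{37}{8} - \frac{G}{8}$ ($r{\left(G,K \right)} = -4 + \frac{-5 - G}{8} = -4 - \left(\frac{5}{8} + \frac{G}{8}\right) = - \frac{37}{8} - \frac{G}{8}$)
$-154 + r{\left(6,o{\left(-3 \right)} \right)} \left(-31\right) = -154 + \left(- \frac{37}{8} - \frac{3}{4}\right) \left(-31\right) = -154 - - \frac{1333}{8} = -154 + \frac{1333}{8} = \frac{101}{8}$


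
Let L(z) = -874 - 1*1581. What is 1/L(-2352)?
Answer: -1/2455 ≈ -0.00040733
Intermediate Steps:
L(z) = -2455 (L(z) = -874 - 1581 = -2455)
1/L(-2352) = 1/(-2455) = -1/2455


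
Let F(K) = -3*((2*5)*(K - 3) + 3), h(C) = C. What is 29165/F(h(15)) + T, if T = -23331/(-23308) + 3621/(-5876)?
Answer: -248433133153/3158589447 ≈ -78.653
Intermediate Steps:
T = 3293418/8559863 (T = -23331*(-1/23308) + 3621*(-1/5876) = 23331/23308 - 3621/5876 = 3293418/8559863 ≈ 0.38475)
F(K) = 81 - 30*K (F(K) = -3*(10*(-3 + K) + 3) = -3*((-30 + 10*K) + 3) = -3*(-27 + 10*K) = 81 - 30*K)
29165/F(h(15)) + T = 29165/(81 - 30*15) + 3293418/8559863 = 29165/(81 - 450) + 3293418/8559863 = 29165/(-369) + 3293418/8559863 = 29165*(-1/369) + 3293418/8559863 = -29165/369 + 3293418/8559863 = -248433133153/3158589447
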